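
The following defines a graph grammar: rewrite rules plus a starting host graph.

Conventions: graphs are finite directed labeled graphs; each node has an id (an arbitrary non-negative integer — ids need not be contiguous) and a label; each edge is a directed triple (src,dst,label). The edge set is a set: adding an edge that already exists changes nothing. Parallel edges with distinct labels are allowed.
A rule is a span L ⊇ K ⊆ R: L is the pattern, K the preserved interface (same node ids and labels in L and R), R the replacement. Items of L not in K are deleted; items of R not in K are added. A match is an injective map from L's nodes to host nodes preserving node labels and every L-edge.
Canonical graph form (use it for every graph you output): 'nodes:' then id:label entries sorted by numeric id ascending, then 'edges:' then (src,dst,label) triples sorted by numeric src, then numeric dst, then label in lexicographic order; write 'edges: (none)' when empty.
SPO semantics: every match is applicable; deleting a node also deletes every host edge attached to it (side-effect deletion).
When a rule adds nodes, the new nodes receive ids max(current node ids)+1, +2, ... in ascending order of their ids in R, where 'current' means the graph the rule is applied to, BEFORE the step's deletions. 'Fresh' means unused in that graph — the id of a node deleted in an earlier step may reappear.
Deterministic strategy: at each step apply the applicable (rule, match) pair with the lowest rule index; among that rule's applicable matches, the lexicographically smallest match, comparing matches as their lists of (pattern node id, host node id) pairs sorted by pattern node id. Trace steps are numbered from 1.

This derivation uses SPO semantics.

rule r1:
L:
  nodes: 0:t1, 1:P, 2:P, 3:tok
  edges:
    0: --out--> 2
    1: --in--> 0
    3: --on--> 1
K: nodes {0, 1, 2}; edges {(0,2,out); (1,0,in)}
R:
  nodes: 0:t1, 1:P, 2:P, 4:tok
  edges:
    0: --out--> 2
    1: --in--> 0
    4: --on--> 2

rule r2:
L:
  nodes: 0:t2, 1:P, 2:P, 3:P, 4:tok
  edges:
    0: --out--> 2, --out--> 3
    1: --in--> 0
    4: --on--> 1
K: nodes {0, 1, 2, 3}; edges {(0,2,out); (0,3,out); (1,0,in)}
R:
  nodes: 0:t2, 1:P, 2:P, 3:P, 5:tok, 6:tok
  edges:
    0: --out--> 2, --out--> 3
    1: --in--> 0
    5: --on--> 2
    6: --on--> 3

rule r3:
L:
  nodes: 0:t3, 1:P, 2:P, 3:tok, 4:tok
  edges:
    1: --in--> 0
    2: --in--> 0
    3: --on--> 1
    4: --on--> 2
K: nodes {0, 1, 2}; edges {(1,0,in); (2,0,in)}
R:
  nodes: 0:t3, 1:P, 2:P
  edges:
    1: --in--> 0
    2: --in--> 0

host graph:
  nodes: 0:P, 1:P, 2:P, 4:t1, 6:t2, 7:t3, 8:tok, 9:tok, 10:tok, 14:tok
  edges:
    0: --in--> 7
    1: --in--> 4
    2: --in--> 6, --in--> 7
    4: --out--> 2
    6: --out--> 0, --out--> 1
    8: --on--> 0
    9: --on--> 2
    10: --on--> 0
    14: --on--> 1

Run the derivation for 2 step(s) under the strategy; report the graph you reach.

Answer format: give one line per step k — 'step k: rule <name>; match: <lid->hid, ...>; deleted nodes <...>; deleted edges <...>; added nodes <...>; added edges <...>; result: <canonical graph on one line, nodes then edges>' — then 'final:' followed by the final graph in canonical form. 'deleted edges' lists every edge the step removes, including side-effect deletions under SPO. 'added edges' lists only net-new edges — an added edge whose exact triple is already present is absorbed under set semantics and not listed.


step 1: rule r1; match: 0->4, 1->1, 2->2, 3->14; deleted nodes 14; deleted edges (14,1,on); added nodes 15; added edges (15,2,on); result: nodes: 0:P, 1:P, 2:P, 4:t1, 6:t2, 7:t3, 8:tok, 9:tok, 10:tok, 15:tok edges: (0,7,in); (1,4,in); (2,6,in); (2,7,in); (4,2,out); (6,0,out); (6,1,out); (8,0,on); (9,2,on); (10,0,on); (15,2,on)
step 2: rule r2; match: 0->6, 1->2, 2->0, 3->1, 4->9; deleted nodes 9; deleted edges (9,2,on); added nodes 16, 17; added edges (16,0,on); (17,1,on); result: nodes: 0:P, 1:P, 2:P, 4:t1, 6:t2, 7:t3, 8:tok, 10:tok, 15:tok, 16:tok, 17:tok edges: (0,7,in); (1,4,in); (2,6,in); (2,7,in); (4,2,out); (6,0,out); (6,1,out); (8,0,on); (10,0,on); (15,2,on); (16,0,on); (17,1,on)
final:
nodes: 0:P, 1:P, 2:P, 4:t1, 6:t2, 7:t3, 8:tok, 10:tok, 15:tok, 16:tok, 17:tok
edges: (0,7,in); (1,4,in); (2,6,in); (2,7,in); (4,2,out); (6,0,out); (6,1,out); (8,0,on); (10,0,on); (15,2,on); (16,0,on); (17,1,on)


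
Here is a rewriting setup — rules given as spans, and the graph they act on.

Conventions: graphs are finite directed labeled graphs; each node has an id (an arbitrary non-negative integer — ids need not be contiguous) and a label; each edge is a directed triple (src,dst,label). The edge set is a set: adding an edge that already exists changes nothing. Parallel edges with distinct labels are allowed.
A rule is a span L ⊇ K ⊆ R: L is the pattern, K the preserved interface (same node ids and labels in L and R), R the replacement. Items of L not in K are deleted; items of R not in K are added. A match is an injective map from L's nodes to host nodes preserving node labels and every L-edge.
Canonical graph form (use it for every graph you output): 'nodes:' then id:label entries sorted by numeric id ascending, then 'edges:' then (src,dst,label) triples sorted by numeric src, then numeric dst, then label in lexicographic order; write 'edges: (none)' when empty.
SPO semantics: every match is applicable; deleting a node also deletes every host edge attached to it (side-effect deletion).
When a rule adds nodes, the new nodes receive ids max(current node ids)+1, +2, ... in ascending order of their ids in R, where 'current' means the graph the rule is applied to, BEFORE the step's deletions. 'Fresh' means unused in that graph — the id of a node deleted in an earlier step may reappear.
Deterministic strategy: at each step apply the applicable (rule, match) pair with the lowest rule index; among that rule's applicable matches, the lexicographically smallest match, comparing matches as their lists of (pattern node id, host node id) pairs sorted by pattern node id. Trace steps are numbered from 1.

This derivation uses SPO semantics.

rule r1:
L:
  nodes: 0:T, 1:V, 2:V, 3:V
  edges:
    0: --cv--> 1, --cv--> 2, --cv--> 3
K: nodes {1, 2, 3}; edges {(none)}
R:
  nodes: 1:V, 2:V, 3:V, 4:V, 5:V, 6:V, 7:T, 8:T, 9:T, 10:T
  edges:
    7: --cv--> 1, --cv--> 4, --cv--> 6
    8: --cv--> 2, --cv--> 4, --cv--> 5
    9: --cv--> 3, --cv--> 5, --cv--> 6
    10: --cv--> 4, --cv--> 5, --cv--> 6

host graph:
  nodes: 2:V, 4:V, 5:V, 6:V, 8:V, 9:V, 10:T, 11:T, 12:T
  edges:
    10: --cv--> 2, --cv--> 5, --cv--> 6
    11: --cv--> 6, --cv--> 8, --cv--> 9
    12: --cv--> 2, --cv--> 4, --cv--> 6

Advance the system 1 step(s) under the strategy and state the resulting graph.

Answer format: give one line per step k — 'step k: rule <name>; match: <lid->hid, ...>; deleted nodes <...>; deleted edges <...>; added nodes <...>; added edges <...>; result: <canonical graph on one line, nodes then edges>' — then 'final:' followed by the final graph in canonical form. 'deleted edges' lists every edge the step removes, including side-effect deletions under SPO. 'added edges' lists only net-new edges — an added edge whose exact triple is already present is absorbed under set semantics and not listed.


step 1: rule r1; match: 0->10, 1->2, 2->5, 3->6; deleted nodes 10; deleted edges (10,2,cv); (10,5,cv); (10,6,cv); added nodes 13, 14, 15, 16, 17, 18, 19; added edges (16,2,cv); (16,13,cv); (16,15,cv); (17,5,cv); (17,13,cv); (17,14,cv); (18,6,cv); (18,14,cv); (18,15,cv); (19,13,cv); (19,14,cv); (19,15,cv); result: nodes: 2:V, 4:V, 5:V, 6:V, 8:V, 9:V, 11:T, 12:T, 13:V, 14:V, 15:V, 16:T, 17:T, 18:T, 19:T edges: (11,6,cv); (11,8,cv); (11,9,cv); (12,2,cv); (12,4,cv); (12,6,cv); (16,2,cv); (16,13,cv); (16,15,cv); (17,5,cv); (17,13,cv); (17,14,cv); (18,6,cv); (18,14,cv); (18,15,cv); (19,13,cv); (19,14,cv); (19,15,cv)
final:
nodes: 2:V, 4:V, 5:V, 6:V, 8:V, 9:V, 11:T, 12:T, 13:V, 14:V, 15:V, 16:T, 17:T, 18:T, 19:T
edges: (11,6,cv); (11,8,cv); (11,9,cv); (12,2,cv); (12,4,cv); (12,6,cv); (16,2,cv); (16,13,cv); (16,15,cv); (17,5,cv); (17,13,cv); (17,14,cv); (18,6,cv); (18,14,cv); (18,15,cv); (19,13,cv); (19,14,cv); (19,15,cv)


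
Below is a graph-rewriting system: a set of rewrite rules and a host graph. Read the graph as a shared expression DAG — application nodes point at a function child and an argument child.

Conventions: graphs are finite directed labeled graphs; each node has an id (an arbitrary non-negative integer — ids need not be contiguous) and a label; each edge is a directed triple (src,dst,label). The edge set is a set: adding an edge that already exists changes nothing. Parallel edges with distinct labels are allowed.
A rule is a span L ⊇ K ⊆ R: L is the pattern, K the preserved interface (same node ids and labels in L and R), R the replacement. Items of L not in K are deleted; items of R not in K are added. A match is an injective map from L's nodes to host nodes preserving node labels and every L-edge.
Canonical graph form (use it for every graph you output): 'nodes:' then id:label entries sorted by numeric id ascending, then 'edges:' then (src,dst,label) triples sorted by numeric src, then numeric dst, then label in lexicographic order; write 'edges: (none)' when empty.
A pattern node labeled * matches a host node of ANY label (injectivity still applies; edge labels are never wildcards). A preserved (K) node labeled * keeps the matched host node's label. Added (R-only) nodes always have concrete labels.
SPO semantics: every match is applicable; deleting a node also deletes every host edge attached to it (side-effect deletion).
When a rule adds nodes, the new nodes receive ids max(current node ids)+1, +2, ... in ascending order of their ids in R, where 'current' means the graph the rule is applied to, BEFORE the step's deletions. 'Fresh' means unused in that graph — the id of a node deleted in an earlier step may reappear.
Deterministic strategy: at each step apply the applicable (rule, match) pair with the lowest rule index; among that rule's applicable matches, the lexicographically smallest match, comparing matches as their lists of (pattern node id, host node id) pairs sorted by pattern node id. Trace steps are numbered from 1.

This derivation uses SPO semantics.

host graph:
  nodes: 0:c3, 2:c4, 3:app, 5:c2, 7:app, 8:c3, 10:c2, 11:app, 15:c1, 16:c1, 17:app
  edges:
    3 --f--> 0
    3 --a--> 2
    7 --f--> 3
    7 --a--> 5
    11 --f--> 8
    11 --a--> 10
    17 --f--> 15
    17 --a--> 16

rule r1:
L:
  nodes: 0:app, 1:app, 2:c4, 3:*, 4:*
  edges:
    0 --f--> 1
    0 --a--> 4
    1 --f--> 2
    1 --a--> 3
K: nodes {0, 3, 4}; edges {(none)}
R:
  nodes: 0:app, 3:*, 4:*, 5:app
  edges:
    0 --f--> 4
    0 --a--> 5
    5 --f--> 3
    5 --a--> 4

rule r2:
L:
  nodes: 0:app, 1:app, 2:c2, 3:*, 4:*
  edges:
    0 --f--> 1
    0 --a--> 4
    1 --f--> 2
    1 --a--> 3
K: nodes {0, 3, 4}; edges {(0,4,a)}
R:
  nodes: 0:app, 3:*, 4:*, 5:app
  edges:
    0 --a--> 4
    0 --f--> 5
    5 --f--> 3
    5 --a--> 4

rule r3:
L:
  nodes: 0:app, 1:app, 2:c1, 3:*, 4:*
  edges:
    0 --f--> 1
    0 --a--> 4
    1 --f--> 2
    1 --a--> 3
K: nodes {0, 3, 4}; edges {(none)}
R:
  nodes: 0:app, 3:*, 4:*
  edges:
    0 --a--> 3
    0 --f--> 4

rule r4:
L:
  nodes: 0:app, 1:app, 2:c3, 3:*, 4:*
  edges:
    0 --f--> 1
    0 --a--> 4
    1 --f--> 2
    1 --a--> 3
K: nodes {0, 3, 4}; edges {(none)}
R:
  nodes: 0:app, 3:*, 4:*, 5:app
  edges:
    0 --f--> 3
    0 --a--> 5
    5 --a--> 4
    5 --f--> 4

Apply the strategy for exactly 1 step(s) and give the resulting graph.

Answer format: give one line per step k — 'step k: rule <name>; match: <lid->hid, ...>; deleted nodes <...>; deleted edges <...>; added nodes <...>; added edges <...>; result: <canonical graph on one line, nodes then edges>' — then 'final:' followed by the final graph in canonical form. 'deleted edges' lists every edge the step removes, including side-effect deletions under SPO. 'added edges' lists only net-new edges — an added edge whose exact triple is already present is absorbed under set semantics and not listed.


step 1: rule r4; match: 0->7, 1->3, 2->0, 3->2, 4->5; deleted nodes 0, 3; deleted edges (3,0,f); (3,2,a); (7,3,f); (7,5,a); added nodes 18; added edges (7,2,f); (7,18,a); (18,5,a); (18,5,f); result: nodes: 2:c4, 5:c2, 7:app, 8:c3, 10:c2, 11:app, 15:c1, 16:c1, 17:app, 18:app edges: (7,2,f); (7,18,a); (11,8,f); (11,10,a); (17,15,f); (17,16,a); (18,5,a); (18,5,f)
final:
nodes: 2:c4, 5:c2, 7:app, 8:c3, 10:c2, 11:app, 15:c1, 16:c1, 17:app, 18:app
edges: (7,2,f); (7,18,a); (11,8,f); (11,10,a); (17,15,f); (17,16,a); (18,5,a); (18,5,f)


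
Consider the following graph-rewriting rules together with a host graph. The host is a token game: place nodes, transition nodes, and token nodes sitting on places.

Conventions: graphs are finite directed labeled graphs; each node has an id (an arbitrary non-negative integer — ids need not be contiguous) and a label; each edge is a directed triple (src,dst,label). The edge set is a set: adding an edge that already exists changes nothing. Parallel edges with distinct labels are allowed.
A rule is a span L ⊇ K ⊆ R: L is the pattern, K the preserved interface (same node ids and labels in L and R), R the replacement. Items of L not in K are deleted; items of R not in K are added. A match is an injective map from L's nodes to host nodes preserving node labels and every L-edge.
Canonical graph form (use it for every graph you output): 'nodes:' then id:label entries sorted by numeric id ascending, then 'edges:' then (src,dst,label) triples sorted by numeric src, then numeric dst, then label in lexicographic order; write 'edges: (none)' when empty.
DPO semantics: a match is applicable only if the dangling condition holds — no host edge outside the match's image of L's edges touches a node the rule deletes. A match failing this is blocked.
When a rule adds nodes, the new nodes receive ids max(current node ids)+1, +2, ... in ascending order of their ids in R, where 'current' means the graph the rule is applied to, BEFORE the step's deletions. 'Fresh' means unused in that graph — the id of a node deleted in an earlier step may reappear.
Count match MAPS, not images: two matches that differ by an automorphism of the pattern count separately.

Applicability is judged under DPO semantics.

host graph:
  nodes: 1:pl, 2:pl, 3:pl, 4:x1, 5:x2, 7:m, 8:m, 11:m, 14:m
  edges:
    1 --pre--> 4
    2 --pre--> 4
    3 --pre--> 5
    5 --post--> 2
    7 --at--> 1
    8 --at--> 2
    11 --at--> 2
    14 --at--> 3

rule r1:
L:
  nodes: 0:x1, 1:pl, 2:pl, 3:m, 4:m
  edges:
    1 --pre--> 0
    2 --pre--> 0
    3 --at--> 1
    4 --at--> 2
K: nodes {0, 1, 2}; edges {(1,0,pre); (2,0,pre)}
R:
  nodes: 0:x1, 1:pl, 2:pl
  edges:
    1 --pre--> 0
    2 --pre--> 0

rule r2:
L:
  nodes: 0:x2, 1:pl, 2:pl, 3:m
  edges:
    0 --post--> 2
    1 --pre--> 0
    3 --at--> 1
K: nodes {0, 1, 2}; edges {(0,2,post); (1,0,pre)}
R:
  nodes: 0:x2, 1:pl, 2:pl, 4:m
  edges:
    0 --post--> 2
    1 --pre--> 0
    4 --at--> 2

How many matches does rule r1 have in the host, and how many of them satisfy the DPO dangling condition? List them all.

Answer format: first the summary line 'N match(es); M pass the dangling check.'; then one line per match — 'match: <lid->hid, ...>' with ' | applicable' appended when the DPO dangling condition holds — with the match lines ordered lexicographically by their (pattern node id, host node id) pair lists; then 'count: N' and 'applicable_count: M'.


4 match(es); 4 pass the dangling check.
match: 0->4, 1->1, 2->2, 3->7, 4->8 | applicable
match: 0->4, 1->1, 2->2, 3->7, 4->11 | applicable
match: 0->4, 1->2, 2->1, 3->8, 4->7 | applicable
match: 0->4, 1->2, 2->1, 3->11, 4->7 | applicable
count: 4
applicable_count: 4


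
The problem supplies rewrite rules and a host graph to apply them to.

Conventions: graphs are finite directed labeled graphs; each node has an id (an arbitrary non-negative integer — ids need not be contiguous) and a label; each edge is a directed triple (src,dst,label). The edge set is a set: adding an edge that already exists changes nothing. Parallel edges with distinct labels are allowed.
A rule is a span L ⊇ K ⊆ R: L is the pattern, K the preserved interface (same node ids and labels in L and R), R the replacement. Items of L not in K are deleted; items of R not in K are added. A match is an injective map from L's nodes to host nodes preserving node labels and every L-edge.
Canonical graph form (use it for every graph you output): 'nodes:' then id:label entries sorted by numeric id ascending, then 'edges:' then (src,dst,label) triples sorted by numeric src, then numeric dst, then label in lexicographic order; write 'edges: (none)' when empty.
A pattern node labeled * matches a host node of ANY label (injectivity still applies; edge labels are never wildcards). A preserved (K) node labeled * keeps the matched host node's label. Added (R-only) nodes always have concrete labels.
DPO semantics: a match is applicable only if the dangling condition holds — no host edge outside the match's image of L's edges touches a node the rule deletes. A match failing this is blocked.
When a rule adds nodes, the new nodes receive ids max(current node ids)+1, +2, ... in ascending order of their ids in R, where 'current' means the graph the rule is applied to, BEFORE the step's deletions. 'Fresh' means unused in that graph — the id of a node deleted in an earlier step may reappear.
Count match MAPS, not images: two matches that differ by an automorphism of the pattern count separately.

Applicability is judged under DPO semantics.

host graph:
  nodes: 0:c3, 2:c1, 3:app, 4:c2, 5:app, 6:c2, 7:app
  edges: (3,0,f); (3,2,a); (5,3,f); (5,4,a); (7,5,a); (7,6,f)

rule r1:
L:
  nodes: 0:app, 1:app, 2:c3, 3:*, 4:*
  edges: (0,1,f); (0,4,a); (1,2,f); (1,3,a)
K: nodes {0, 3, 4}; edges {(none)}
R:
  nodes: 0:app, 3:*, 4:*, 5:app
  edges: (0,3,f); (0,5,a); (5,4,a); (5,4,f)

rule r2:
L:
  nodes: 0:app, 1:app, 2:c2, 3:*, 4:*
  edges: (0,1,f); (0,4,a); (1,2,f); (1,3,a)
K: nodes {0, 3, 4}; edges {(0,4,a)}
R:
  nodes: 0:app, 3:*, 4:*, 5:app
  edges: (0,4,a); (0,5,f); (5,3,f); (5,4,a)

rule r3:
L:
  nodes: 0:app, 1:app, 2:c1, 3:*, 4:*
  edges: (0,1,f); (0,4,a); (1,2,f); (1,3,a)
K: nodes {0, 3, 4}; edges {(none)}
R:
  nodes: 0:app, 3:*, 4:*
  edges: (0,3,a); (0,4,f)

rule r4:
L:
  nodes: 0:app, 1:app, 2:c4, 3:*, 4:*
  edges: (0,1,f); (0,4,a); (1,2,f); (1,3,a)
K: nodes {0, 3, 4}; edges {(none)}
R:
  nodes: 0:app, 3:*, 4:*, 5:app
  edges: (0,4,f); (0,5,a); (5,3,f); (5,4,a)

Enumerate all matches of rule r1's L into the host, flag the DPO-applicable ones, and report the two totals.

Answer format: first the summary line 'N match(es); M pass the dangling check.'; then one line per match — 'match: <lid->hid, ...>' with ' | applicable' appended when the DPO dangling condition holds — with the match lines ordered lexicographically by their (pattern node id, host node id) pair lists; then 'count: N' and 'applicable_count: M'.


1 match(es); 1 pass the dangling check.
match: 0->5, 1->3, 2->0, 3->2, 4->4 | applicable
count: 1
applicable_count: 1


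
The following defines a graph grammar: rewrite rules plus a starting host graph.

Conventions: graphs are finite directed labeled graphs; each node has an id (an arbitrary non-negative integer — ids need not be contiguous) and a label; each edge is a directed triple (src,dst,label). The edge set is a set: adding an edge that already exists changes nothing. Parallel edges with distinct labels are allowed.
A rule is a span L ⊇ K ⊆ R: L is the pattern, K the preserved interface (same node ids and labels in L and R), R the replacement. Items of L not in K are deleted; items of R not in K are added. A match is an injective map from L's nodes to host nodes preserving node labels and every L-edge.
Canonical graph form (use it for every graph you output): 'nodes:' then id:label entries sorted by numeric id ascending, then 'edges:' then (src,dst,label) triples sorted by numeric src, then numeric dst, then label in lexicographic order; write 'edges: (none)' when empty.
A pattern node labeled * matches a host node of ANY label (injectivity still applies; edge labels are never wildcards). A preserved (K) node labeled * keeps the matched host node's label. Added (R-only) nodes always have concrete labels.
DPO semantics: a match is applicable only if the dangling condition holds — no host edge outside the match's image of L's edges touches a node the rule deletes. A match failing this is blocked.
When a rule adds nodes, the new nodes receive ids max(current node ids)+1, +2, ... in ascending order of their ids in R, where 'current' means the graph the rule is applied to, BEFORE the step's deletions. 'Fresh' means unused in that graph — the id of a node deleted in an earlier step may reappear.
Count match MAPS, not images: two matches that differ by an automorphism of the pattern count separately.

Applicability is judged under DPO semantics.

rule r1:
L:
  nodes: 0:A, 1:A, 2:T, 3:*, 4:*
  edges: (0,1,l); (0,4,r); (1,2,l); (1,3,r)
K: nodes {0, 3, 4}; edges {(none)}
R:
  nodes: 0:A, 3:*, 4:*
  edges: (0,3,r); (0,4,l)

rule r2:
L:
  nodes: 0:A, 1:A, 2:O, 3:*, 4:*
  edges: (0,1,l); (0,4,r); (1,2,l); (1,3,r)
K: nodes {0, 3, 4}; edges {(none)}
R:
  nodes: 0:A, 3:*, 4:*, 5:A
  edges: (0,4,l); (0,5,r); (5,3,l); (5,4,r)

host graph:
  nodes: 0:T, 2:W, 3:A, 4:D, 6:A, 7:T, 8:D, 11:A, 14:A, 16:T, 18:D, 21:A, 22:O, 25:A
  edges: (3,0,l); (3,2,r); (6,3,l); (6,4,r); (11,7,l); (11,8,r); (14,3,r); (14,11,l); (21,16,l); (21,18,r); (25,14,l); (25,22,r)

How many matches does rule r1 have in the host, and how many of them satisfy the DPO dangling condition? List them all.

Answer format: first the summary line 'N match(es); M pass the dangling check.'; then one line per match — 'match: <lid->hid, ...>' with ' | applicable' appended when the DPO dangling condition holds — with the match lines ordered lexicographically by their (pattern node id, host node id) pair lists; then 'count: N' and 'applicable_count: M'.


2 match(es); 1 pass the dangling check.
match: 0->6, 1->3, 2->0, 3->2, 4->4
match: 0->14, 1->11, 2->7, 3->8, 4->3 | applicable
count: 2
applicable_count: 1


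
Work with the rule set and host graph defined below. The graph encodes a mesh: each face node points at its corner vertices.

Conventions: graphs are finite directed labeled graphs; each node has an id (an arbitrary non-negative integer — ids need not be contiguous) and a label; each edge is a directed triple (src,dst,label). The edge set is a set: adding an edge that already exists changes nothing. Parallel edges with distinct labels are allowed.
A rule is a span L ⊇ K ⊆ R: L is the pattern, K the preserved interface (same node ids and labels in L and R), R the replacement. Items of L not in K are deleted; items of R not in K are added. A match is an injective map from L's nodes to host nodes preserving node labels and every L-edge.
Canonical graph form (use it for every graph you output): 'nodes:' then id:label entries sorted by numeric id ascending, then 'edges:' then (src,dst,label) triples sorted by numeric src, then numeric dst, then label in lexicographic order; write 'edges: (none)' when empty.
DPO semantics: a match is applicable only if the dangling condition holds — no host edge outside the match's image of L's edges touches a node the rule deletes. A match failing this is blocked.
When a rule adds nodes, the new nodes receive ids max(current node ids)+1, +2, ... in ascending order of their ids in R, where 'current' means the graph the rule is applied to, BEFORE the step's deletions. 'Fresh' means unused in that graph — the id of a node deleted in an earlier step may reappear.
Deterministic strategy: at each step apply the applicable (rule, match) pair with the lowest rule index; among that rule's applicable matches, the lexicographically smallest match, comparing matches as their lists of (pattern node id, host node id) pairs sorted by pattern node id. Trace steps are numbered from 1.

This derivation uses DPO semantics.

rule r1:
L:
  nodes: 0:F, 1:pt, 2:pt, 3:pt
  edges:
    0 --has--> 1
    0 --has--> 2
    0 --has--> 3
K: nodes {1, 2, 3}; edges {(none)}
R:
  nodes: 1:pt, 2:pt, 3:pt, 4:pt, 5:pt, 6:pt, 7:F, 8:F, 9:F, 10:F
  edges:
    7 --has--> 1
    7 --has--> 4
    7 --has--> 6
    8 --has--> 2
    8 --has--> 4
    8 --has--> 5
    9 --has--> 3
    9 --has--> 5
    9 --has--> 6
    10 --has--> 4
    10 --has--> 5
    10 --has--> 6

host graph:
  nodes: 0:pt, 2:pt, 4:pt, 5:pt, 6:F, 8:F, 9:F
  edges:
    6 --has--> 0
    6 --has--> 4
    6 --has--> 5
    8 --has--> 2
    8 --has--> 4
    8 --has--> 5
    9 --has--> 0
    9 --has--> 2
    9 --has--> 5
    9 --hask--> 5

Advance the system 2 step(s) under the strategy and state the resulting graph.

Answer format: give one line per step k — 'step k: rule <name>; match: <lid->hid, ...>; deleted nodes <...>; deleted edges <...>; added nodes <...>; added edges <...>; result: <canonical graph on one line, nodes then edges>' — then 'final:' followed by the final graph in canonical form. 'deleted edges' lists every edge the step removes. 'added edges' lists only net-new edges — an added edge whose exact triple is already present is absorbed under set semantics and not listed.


step 1: rule r1; match: 0->6, 1->0, 2->4, 3->5; deleted nodes 6; deleted edges (6,0,has); (6,4,has); (6,5,has); added nodes 10, 11, 12, 13, 14, 15, 16; added edges (13,0,has); (13,10,has); (13,12,has); (14,4,has); (14,10,has); (14,11,has); (15,5,has); (15,11,has); (15,12,has); (16,10,has); (16,11,has); (16,12,has); result: nodes: 0:pt, 2:pt, 4:pt, 5:pt, 8:F, 9:F, 10:pt, 11:pt, 12:pt, 13:F, 14:F, 15:F, 16:F edges: (8,2,has); (8,4,has); (8,5,has); (9,0,has); (9,2,has); (9,5,has); (9,5,hask); (13,0,has); (13,10,has); (13,12,has); (14,4,has); (14,10,has); (14,11,has); (15,5,has); (15,11,has); (15,12,has); (16,10,has); (16,11,has); (16,12,has)
step 2: rule r1; match: 0->8, 1->2, 2->4, 3->5; deleted nodes 8; deleted edges (8,2,has); (8,4,has); (8,5,has); added nodes 17, 18, 19, 20, 21, 22, 23; added edges (20,2,has); (20,17,has); (20,19,has); (21,4,has); (21,17,has); (21,18,has); (22,5,has); (22,18,has); (22,19,has); (23,17,has); (23,18,has); (23,19,has); result: nodes: 0:pt, 2:pt, 4:pt, 5:pt, 9:F, 10:pt, 11:pt, 12:pt, 13:F, 14:F, 15:F, 16:F, 17:pt, 18:pt, 19:pt, 20:F, 21:F, 22:F, 23:F edges: (9,0,has); (9,2,has); (9,5,has); (9,5,hask); (13,0,has); (13,10,has); (13,12,has); (14,4,has); (14,10,has); (14,11,has); (15,5,has); (15,11,has); (15,12,has); (16,10,has); (16,11,has); (16,12,has); (20,2,has); (20,17,has); (20,19,has); (21,4,has); (21,17,has); (21,18,has); (22,5,has); (22,18,has); (22,19,has); (23,17,has); (23,18,has); (23,19,has)
final:
nodes: 0:pt, 2:pt, 4:pt, 5:pt, 9:F, 10:pt, 11:pt, 12:pt, 13:F, 14:F, 15:F, 16:F, 17:pt, 18:pt, 19:pt, 20:F, 21:F, 22:F, 23:F
edges: (9,0,has); (9,2,has); (9,5,has); (9,5,hask); (13,0,has); (13,10,has); (13,12,has); (14,4,has); (14,10,has); (14,11,has); (15,5,has); (15,11,has); (15,12,has); (16,10,has); (16,11,has); (16,12,has); (20,2,has); (20,17,has); (20,19,has); (21,4,has); (21,17,has); (21,18,has); (22,5,has); (22,18,has); (22,19,has); (23,17,has); (23,18,has); (23,19,has)


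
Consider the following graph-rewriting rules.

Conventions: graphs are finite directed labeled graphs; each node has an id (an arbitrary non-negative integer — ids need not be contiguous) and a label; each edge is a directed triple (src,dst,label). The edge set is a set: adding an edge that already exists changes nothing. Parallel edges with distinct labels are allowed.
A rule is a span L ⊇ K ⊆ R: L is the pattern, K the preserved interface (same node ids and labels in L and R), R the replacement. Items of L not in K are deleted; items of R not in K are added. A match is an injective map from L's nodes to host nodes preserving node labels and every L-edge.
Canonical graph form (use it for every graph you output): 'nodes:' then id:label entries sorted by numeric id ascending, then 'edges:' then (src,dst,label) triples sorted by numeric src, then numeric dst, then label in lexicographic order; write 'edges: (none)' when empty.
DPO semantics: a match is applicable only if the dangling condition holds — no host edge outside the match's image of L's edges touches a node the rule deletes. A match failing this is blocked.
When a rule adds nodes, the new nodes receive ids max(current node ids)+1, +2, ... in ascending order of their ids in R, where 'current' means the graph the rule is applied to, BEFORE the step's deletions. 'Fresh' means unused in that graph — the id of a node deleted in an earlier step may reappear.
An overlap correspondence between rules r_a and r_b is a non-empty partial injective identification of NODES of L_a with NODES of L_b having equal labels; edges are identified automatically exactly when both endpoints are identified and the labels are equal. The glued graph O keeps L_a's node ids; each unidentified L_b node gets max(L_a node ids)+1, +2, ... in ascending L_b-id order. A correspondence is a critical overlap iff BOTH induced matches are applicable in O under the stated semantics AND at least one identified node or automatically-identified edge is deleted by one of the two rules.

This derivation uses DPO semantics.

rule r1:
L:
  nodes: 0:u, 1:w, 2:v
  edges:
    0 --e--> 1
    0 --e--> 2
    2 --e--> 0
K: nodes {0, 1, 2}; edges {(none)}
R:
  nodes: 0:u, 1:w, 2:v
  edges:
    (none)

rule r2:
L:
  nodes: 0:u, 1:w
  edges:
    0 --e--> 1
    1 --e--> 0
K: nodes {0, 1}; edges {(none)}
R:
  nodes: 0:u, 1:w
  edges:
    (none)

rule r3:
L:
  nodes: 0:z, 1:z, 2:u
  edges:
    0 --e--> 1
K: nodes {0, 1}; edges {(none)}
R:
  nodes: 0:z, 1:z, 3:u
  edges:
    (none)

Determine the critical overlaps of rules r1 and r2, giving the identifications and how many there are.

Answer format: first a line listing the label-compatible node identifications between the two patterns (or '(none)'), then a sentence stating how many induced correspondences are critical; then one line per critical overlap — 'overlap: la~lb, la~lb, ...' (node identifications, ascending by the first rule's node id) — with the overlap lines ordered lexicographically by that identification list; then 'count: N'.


label-compatible node identifications between L(r1) and L(r2): 0~0, 1~1
1 of the induced correspondences is a critical overlap of r1 and r2.
overlap: 0~0, 1~1
count: 1


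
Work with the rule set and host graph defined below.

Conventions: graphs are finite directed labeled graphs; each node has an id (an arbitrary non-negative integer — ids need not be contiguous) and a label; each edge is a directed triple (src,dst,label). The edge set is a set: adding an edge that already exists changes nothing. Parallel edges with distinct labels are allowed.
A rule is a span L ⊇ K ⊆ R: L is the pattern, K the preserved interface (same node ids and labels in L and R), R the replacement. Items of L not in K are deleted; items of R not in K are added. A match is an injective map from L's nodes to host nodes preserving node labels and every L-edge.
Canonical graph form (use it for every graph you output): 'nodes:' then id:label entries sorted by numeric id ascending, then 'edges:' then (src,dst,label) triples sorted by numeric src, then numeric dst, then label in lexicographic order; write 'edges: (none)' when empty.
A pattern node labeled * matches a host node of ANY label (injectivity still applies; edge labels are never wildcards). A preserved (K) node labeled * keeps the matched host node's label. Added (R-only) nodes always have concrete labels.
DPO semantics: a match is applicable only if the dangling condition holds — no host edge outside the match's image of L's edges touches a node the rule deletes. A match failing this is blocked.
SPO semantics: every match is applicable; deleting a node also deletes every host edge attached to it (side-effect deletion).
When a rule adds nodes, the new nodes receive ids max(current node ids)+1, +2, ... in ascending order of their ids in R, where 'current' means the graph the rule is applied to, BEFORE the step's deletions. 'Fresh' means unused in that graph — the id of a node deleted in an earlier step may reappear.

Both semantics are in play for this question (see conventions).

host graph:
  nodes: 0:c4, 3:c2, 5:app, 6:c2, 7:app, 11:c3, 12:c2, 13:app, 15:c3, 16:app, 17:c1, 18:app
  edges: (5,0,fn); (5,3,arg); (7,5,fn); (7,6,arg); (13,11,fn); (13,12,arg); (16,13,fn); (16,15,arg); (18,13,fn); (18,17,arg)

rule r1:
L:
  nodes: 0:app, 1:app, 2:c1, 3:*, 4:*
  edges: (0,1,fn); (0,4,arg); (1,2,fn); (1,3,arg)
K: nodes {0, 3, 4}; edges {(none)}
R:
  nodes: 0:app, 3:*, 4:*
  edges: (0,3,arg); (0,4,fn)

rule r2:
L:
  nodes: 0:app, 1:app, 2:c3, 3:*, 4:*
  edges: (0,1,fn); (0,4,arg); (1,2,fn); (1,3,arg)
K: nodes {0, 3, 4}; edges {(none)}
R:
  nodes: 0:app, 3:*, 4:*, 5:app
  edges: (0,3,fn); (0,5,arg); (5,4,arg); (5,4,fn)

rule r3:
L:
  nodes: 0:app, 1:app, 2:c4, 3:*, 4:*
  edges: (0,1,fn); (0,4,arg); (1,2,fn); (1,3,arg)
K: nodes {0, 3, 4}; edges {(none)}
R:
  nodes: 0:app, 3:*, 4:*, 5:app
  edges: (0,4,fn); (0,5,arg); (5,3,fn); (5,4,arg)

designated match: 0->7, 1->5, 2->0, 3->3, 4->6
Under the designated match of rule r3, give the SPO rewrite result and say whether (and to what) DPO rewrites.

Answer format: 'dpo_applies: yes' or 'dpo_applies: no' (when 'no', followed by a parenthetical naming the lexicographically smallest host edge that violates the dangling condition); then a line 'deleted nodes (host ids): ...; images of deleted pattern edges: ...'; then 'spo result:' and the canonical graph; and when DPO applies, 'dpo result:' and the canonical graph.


dpo_applies: yes
deleted nodes (host ids): 0, 5; images of deleted pattern edges: (5,0,fn); (5,3,arg); (7,5,fn); (7,6,arg)
spo result:
nodes: 3:c2, 6:c2, 7:app, 11:c3, 12:c2, 13:app, 15:c3, 16:app, 17:c1, 18:app, 19:app
edges: (7,6,fn); (7,19,arg); (13,11,fn); (13,12,arg); (16,13,fn); (16,15,arg); (18,13,fn); (18,17,arg); (19,3,fn); (19,6,arg)
dpo result:
nodes: 3:c2, 6:c2, 7:app, 11:c3, 12:c2, 13:app, 15:c3, 16:app, 17:c1, 18:app, 19:app
edges: (7,6,fn); (7,19,arg); (13,11,fn); (13,12,arg); (16,13,fn); (16,15,arg); (18,13,fn); (18,17,arg); (19,3,fn); (19,6,arg)


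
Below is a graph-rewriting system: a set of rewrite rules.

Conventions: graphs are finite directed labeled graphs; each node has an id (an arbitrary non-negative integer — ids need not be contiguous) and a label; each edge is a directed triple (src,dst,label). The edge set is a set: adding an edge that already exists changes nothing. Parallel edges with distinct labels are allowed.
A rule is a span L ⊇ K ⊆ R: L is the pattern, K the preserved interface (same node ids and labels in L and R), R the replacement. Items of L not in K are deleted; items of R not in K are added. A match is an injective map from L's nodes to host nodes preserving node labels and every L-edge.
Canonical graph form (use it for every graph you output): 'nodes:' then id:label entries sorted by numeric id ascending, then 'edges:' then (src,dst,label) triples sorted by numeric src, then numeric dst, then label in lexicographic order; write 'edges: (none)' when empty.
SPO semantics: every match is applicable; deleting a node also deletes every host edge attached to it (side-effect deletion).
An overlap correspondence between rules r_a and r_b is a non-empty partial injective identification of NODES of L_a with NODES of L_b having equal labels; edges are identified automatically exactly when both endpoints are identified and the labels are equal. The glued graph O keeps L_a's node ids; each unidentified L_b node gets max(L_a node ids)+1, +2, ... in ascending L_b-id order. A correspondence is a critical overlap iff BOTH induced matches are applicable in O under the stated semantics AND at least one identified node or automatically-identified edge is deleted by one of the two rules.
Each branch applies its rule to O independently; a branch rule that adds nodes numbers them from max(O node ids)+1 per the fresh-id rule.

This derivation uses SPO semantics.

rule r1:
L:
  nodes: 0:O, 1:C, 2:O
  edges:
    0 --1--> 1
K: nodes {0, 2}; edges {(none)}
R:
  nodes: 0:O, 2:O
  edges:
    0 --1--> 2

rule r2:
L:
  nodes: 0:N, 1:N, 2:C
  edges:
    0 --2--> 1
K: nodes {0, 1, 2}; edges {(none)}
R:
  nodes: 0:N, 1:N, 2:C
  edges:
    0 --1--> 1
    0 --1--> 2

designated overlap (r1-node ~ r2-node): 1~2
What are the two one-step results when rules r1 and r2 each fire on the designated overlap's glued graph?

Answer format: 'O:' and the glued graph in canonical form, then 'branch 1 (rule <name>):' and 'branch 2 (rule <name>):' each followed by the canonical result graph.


O:
nodes: 0:O, 1:C, 2:O, 3:N, 4:N
edges: (0,1,1); (3,4,2)
branch 1 (rule r1):
nodes: 0:O, 2:O, 3:N, 4:N
edges: (0,2,1); (3,4,2)
branch 2 (rule r2):
nodes: 0:O, 1:C, 2:O, 3:N, 4:N
edges: (0,1,1); (3,1,1); (3,4,1)


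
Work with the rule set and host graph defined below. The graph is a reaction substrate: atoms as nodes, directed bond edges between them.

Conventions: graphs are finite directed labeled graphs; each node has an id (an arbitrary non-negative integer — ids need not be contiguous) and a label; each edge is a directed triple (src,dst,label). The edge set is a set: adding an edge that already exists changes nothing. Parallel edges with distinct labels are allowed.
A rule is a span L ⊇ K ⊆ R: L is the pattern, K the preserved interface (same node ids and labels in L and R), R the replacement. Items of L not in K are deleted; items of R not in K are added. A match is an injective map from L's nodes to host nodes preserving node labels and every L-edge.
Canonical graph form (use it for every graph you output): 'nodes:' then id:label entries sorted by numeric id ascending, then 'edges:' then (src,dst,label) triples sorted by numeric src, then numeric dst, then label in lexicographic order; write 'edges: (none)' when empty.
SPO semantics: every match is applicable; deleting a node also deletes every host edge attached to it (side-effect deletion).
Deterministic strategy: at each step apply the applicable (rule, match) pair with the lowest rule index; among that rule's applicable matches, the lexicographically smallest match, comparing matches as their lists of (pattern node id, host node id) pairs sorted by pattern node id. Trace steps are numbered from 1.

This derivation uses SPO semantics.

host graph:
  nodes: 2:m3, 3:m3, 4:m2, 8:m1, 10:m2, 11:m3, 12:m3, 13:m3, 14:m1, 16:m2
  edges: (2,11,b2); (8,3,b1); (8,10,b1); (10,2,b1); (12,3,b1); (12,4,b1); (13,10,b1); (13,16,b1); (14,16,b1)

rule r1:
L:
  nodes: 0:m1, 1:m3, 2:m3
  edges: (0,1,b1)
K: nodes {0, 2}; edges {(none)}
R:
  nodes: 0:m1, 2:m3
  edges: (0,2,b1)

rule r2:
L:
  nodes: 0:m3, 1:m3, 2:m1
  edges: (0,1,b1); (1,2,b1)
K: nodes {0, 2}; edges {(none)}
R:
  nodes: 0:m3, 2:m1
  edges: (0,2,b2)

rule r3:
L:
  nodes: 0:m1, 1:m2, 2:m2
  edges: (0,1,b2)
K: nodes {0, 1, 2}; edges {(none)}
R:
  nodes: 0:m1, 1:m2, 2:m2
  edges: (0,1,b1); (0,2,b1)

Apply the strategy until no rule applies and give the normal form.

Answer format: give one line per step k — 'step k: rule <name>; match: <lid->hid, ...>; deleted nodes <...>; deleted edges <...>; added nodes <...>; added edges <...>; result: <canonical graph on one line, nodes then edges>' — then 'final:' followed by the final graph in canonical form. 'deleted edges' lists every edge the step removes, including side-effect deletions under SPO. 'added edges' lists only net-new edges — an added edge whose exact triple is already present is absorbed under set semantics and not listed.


step 1: rule r1; match: 0->8, 1->3, 2->2; deleted nodes 3; deleted edges (8,3,b1); (12,3,b1); added nodes (none); added edges (8,2,b1); result: nodes: 2:m3, 4:m2, 8:m1, 10:m2, 11:m3, 12:m3, 13:m3, 14:m1, 16:m2 edges: (2,11,b2); (8,2,b1); (8,10,b1); (10,2,b1); (12,4,b1); (13,10,b1); (13,16,b1); (14,16,b1)
step 2: rule r1; match: 0->8, 1->2, 2->11; deleted nodes 2; deleted edges (2,11,b2); (8,2,b1); (10,2,b1); added nodes (none); added edges (8,11,b1); result: nodes: 4:m2, 8:m1, 10:m2, 11:m3, 12:m3, 13:m3, 14:m1, 16:m2 edges: (8,10,b1); (8,11,b1); (12,4,b1); (13,10,b1); (13,16,b1); (14,16,b1)
step 3: rule r1; match: 0->8, 1->11, 2->12; deleted nodes 11; deleted edges (8,11,b1); added nodes (none); added edges (8,12,b1); result: nodes: 4:m2, 8:m1, 10:m2, 12:m3, 13:m3, 14:m1, 16:m2 edges: (8,10,b1); (8,12,b1); (12,4,b1); (13,10,b1); (13,16,b1); (14,16,b1)
step 4: rule r1; match: 0->8, 1->12, 2->13; deleted nodes 12; deleted edges (8,12,b1); (12,4,b1); added nodes (none); added edges (8,13,b1); result: nodes: 4:m2, 8:m1, 10:m2, 13:m3, 14:m1, 16:m2 edges: (8,10,b1); (8,13,b1); (13,10,b1); (13,16,b1); (14,16,b1)
final:
nodes: 4:m2, 8:m1, 10:m2, 13:m3, 14:m1, 16:m2
edges: (8,10,b1); (8,13,b1); (13,10,b1); (13,16,b1); (14,16,b1)
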